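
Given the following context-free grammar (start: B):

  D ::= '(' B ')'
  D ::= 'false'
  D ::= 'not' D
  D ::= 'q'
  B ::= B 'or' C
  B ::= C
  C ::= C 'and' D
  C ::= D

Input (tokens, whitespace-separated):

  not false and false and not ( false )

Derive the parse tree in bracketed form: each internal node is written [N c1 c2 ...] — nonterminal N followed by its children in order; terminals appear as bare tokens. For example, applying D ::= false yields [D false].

B
C
C and D
C and D and D
D and D and D
not D and D and D
not false and D and D
not false and false and D
not false and false and not D
not false and false and not ( B )
not false and false and not ( C )
not false and false and not ( D )
not false and false and not ( false )

[B [C [C [C [D not [D false]]] and [D false]] and [D not [D ( [B [C [D false]]] )]]]]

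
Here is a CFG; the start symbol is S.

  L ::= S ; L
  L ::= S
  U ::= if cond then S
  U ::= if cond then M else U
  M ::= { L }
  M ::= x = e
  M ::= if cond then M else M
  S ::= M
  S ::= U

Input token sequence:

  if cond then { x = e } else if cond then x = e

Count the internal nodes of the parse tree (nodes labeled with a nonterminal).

[S [U if cond then [M { [L [S [M x = e]]] }] else [U if cond then [S [M x = e]]]]]

9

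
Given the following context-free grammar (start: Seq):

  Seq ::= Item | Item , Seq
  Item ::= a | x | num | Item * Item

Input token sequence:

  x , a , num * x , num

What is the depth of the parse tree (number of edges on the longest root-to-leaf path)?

5

[Seq [Item x] , [Seq [Item a] , [Seq [Item [Item num] * [Item x]] , [Seq [Item num]]]]]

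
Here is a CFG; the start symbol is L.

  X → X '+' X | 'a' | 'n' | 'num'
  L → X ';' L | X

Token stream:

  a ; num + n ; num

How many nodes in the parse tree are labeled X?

[L [X a] ; [L [X [X num] + [X n]] ; [L [X num]]]]

5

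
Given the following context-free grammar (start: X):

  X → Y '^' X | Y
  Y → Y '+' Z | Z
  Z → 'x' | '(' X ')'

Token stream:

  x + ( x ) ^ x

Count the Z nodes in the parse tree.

4

[X [Y [Y [Z x]] + [Z ( [X [Y [Z x]]] )]] ^ [X [Y [Z x]]]]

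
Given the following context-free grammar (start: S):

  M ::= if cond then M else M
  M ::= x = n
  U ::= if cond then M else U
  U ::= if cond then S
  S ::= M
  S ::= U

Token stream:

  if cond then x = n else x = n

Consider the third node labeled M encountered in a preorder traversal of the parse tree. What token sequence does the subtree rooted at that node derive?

[S [M if cond then [M x = n] else [M x = n]]]

x = n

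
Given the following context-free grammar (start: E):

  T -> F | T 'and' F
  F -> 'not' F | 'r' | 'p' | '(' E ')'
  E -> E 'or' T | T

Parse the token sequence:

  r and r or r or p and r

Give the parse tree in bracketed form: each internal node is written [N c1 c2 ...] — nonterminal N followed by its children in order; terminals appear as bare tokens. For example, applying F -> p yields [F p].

E
E or T
E or T or T
T or T or T
T and F or T or T
F and F or T or T
r and F or T or T
r and r or T or T
r and r or F or T
r and r or r or T
r and r or r or T and F
r and r or r or F and F
r and r or r or p and F
r and r or r or p and r

[E [E [E [T [T [F r]] and [F r]]] or [T [F r]]] or [T [T [F p]] and [F r]]]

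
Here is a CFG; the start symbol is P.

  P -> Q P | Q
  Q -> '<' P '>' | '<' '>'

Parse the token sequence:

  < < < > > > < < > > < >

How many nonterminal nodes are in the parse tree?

[P [Q < [P [Q < [P [Q < >]] >]] >] [P [Q < [P [Q < >]] >] [P [Q < >]]]]

12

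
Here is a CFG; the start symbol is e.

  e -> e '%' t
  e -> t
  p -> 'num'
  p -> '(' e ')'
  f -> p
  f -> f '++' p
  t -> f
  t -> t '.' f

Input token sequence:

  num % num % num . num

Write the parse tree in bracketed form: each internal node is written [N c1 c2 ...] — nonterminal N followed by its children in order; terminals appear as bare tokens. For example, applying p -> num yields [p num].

e
e % t
e % t % t
t % t % t
f % t % t
p % t % t
num % t % t
num % f % t
num % p % t
num % num % t
num % num % t . f
num % num % f . f
num % num % p . f
num % num % num . f
num % num % num . p
num % num % num . num

[e [e [e [t [f [p num]]]] % [t [f [p num]]]] % [t [t [f [p num]]] . [f [p num]]]]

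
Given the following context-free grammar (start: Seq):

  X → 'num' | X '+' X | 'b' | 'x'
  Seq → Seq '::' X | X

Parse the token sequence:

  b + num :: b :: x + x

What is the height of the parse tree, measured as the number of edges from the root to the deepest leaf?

5

[Seq [Seq [Seq [X [X b] + [X num]]] :: [X b]] :: [X [X x] + [X x]]]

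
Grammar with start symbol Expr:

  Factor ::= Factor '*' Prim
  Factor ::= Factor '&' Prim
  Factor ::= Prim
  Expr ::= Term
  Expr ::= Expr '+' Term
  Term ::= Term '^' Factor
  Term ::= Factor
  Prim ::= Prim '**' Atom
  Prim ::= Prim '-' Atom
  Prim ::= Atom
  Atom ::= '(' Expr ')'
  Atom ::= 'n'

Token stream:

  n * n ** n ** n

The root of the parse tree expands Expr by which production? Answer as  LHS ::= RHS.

Expr ::= Term

[Expr [Term [Factor [Factor [Prim [Atom n]]] * [Prim [Prim [Prim [Atom n]] ** [Atom n]] ** [Atom n]]]]]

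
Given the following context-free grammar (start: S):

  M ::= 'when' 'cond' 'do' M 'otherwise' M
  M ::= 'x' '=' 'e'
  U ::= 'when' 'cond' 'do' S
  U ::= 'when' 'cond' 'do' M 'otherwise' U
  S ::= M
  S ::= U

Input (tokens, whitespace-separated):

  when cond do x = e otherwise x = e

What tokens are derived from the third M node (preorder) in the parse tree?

[S [M when cond do [M x = e] otherwise [M x = e]]]

x = e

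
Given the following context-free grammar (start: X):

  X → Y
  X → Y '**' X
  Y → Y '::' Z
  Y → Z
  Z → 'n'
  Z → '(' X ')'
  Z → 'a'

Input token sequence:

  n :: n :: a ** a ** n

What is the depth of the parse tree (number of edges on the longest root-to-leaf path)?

[X [Y [Y [Y [Z n]] :: [Z n]] :: [Z a]] ** [X [Y [Z a]] ** [X [Y [Z n]]]]]

5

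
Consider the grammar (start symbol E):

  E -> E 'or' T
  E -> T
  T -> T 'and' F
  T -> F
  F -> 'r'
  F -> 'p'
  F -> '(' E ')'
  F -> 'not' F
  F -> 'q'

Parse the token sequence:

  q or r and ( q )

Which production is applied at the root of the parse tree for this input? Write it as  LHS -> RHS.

E -> E 'or' T

[E [E [T [F q]]] or [T [T [F r]] and [F ( [E [T [F q]]] )]]]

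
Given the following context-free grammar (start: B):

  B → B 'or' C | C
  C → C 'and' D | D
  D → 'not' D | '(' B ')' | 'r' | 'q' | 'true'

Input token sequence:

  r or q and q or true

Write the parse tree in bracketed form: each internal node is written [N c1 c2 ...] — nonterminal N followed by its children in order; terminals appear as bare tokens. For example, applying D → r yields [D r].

[B [B [B [C [D r]]] or [C [C [D q]] and [D q]]] or [C [D true]]]

B
B or C
B or C or C
C or C or C
D or C or C
r or C or C
r or C and D or C
r or D and D or C
r or q and D or C
r or q and q or C
r or q and q or D
r or q and q or true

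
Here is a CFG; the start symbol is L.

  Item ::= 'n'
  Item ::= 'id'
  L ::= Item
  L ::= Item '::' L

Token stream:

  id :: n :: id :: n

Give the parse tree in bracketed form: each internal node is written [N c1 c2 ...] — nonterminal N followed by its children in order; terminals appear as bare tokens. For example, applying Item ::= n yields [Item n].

[L [Item id] :: [L [Item n] :: [L [Item id] :: [L [Item n]]]]]

L
Item :: L
id :: L
id :: Item :: L
id :: n :: L
id :: n :: Item :: L
id :: n :: id :: L
id :: n :: id :: Item
id :: n :: id :: n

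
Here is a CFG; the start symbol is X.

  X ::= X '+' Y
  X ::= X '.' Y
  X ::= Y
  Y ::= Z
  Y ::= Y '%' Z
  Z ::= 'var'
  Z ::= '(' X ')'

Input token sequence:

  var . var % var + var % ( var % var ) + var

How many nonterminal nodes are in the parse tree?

[X [X [X [X [Y [Z var]]] . [Y [Y [Z var]] % [Z var]]] + [Y [Y [Z var]] % [Z ( [X [Y [Y [Z var]] % [Z var]]] )]]] + [Y [Z var]]]

21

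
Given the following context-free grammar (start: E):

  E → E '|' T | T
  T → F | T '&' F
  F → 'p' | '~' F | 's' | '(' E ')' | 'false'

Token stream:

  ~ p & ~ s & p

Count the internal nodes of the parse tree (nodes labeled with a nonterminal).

[E [T [T [T [F ~ [F p]]] & [F ~ [F s]]] & [F p]]]

9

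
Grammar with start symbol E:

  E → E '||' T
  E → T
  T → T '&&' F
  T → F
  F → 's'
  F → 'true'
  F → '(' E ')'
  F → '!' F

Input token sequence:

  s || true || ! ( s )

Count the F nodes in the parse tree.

5

[E [E [E [T [F s]]] || [T [F true]]] || [T [F ! [F ( [E [T [F s]]] )]]]]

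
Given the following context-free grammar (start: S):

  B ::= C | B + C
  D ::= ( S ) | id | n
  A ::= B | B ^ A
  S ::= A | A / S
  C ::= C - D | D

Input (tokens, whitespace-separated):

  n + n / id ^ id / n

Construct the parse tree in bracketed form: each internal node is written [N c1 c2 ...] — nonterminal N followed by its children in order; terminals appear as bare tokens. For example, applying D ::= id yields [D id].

[S [A [B [B [C [D n]]] + [C [D n]]]] / [S [A [B [C [D id]]] ^ [A [B [C [D id]]]]] / [S [A [B [C [D n]]]]]]]

S
A / S
B / S
B + C / S
C + C / S
D + C / S
n + C / S
n + D / S
n + n / S
n + n / A / S
n + n / B ^ A / S
n + n / C ^ A / S
n + n / D ^ A / S
n + n / id ^ A / S
n + n / id ^ B / S
n + n / id ^ C / S
n + n / id ^ D / S
n + n / id ^ id / S
n + n / id ^ id / A
n + n / id ^ id / B
n + n / id ^ id / C
n + n / id ^ id / D
n + n / id ^ id / n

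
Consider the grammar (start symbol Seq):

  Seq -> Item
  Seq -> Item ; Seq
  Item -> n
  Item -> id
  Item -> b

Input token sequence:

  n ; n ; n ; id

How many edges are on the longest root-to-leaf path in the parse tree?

5

[Seq [Item n] ; [Seq [Item n] ; [Seq [Item n] ; [Seq [Item id]]]]]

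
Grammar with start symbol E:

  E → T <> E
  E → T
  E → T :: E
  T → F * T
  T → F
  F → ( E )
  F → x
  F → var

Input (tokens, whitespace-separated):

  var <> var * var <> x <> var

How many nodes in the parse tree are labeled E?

[E [T [F var]] <> [E [T [F var] * [T [F var]]] <> [E [T [F x]] <> [E [T [F var]]]]]]

4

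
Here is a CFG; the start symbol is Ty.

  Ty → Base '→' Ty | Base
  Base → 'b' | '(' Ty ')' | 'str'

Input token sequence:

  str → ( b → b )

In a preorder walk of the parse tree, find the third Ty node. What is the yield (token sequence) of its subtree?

b → b

[Ty [Base str] → [Ty [Base ( [Ty [Base b] → [Ty [Base b]]] )]]]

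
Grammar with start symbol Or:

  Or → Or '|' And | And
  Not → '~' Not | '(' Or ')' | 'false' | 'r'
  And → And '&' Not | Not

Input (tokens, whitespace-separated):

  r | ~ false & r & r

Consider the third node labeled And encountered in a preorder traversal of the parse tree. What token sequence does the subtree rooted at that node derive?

[Or [Or [And [Not r]]] | [And [And [And [Not ~ [Not false]]] & [Not r]] & [Not r]]]

~ false & r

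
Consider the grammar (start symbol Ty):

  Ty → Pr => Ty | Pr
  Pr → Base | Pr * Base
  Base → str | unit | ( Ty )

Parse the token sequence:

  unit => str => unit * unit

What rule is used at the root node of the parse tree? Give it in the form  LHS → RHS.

Ty → Pr => Ty

[Ty [Pr [Base unit]] => [Ty [Pr [Base str]] => [Ty [Pr [Pr [Base unit]] * [Base unit]]]]]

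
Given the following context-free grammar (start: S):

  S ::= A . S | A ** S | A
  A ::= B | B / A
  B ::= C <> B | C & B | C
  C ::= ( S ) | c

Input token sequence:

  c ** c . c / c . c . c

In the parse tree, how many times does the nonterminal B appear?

6

[S [A [B [C c]]] ** [S [A [B [C c]]] . [S [A [B [C c]] / [A [B [C c]]]] . [S [A [B [C c]]] . [S [A [B [C c]]]]]]]]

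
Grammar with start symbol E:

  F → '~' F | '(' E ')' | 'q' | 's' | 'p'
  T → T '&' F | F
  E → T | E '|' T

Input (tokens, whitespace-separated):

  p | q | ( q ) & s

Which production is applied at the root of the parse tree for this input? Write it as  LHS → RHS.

E → E '|' T

[E [E [E [T [F p]]] | [T [F q]]] | [T [T [F ( [E [T [F q]]] )]] & [F s]]]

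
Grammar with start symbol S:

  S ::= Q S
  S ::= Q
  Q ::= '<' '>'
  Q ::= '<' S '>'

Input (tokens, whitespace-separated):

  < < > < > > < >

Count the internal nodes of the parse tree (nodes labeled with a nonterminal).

8

[S [Q < [S [Q < >] [S [Q < >]]] >] [S [Q < >]]]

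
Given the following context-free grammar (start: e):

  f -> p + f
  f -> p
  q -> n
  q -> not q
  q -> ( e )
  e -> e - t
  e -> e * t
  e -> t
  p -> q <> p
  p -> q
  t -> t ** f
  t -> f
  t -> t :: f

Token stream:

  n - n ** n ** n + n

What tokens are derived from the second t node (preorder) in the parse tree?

[e [e [t [f [p [q n]]]]] - [t [t [t [f [p [q n]]]] ** [f [p [q n]]]] ** [f [p [q n]] + [f [p [q n]]]]]]

n ** n ** n + n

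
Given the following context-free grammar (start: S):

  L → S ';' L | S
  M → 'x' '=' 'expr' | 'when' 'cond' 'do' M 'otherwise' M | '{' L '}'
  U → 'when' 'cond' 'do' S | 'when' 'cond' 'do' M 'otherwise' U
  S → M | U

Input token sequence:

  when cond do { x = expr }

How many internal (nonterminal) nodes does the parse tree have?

7

[S [U when cond do [S [M { [L [S [M x = expr]]] }]]]]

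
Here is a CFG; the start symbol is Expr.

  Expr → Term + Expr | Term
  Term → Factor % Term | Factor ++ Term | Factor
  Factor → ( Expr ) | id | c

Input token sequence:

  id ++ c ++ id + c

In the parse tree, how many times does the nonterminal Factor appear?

4

[Expr [Term [Factor id] ++ [Term [Factor c] ++ [Term [Factor id]]]] + [Expr [Term [Factor c]]]]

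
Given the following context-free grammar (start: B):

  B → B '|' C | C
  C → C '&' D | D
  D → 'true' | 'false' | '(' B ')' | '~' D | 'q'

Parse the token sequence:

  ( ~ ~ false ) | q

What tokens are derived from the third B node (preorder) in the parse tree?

[B [B [C [D ( [B [C [D ~ [D ~ [D false]]]]] )]]] | [C [D q]]]

~ ~ false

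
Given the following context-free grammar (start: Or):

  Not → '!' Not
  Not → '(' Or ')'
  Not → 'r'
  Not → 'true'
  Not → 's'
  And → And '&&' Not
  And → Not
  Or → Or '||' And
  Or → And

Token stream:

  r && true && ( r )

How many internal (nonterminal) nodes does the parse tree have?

[Or [And [And [And [Not r]] && [Not true]] && [Not ( [Or [And [Not r]]] )]]]

10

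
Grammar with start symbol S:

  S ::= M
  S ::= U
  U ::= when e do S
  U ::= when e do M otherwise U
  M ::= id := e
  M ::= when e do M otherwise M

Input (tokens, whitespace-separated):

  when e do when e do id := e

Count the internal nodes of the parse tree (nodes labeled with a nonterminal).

6

[S [U when e do [S [U when e do [S [M id := e]]]]]]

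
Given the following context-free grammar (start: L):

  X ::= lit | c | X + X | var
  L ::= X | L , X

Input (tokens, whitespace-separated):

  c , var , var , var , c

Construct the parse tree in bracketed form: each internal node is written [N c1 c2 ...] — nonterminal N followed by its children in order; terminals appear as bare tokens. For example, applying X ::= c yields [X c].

L
L , X
L , X , X
L , X , X , X
L , X , X , X , X
X , X , X , X , X
c , X , X , X , X
c , var , X , X , X
c , var , var , X , X
c , var , var , var , X
c , var , var , var , c

[L [L [L [L [L [X c]] , [X var]] , [X var]] , [X var]] , [X c]]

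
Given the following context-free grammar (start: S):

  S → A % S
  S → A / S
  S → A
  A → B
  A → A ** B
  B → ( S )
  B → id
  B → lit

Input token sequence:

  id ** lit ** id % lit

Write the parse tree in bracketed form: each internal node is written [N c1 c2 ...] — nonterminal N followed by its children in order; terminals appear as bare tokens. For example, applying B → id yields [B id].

[S [A [A [A [B id]] ** [B lit]] ** [B id]] % [S [A [B lit]]]]

S
A % S
A ** B % S
A ** B ** B % S
B ** B ** B % S
id ** B ** B % S
id ** lit ** B % S
id ** lit ** id % S
id ** lit ** id % A
id ** lit ** id % B
id ** lit ** id % lit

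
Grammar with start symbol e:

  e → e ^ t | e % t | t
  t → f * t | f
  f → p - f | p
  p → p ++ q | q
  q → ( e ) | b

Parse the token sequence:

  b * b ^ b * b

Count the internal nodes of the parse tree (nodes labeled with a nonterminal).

18

[e [e [t [f [p [q b]]] * [t [f [p [q b]]]]]] ^ [t [f [p [q b]]] * [t [f [p [q b]]]]]]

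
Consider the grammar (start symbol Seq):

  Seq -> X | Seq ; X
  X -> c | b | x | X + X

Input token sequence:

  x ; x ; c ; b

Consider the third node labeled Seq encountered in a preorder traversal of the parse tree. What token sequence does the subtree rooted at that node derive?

[Seq [Seq [Seq [Seq [X x]] ; [X x]] ; [X c]] ; [X b]]

x ; x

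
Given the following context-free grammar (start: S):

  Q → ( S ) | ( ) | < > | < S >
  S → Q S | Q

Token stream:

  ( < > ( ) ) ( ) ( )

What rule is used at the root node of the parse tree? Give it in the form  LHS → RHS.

S → Q S

[S [Q ( [S [Q < >] [S [Q ( )]]] )] [S [Q ( )] [S [Q ( )]]]]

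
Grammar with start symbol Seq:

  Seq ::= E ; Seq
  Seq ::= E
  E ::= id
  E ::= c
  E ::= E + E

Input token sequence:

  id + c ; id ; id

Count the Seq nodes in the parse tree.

[Seq [E [E id] + [E c]] ; [Seq [E id] ; [Seq [E id]]]]

3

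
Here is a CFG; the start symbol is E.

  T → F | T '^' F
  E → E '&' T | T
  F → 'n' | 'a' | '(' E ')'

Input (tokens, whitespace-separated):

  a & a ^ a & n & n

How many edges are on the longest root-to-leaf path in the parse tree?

[E [E [E [E [T [F a]]] & [T [T [F a]] ^ [F a]]] & [T [F n]]] & [T [F n]]]

6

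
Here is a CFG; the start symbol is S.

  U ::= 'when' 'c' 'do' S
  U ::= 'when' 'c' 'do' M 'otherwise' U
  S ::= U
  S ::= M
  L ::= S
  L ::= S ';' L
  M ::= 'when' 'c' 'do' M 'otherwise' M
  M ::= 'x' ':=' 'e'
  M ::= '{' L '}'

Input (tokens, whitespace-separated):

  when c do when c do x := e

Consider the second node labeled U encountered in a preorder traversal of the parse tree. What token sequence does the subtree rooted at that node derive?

when c do x := e

[S [U when c do [S [U when c do [S [M x := e]]]]]]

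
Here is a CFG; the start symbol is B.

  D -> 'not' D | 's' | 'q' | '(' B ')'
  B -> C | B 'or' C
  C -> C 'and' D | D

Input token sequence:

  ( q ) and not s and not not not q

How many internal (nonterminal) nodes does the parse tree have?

14

[B [C [C [C [D ( [B [C [D q]]] )]] and [D not [D s]]] and [D not [D not [D not [D q]]]]]]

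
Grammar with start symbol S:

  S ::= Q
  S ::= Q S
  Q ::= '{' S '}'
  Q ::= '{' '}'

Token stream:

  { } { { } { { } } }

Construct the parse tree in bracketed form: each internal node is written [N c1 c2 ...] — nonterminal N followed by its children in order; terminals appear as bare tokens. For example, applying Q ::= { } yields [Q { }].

S
Q S
{ } S
{ } Q
{ } { S }
{ } { Q S }
{ } { { } S }
{ } { { } Q }
{ } { { } { S } }
{ } { { } { Q } }
{ } { { } { { } } }

[S [Q { }] [S [Q { [S [Q { }] [S [Q { [S [Q { }]] }]]] }]]]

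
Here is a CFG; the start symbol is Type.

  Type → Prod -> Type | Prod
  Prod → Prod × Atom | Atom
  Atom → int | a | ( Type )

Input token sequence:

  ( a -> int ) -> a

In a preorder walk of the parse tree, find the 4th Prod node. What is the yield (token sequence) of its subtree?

a

[Type [Prod [Atom ( [Type [Prod [Atom a]] -> [Type [Prod [Atom int]]]] )]] -> [Type [Prod [Atom a]]]]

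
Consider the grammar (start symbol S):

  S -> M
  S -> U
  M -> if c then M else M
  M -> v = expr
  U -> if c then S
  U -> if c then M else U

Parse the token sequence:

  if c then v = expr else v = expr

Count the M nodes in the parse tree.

[S [M if c then [M v = expr] else [M v = expr]]]

3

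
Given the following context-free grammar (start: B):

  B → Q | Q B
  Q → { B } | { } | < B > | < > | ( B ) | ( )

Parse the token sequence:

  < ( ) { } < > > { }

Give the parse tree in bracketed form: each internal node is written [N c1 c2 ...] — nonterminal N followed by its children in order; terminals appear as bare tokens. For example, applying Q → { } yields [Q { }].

B
Q B
< B > B
< Q B > B
< ( ) B > B
< ( ) Q B > B
< ( ) { } B > B
< ( ) { } Q > B
< ( ) { } < > > B
< ( ) { } < > > Q
< ( ) { } < > > { }

[B [Q < [B [Q ( )] [B [Q { }] [B [Q < >]]]] >] [B [Q { }]]]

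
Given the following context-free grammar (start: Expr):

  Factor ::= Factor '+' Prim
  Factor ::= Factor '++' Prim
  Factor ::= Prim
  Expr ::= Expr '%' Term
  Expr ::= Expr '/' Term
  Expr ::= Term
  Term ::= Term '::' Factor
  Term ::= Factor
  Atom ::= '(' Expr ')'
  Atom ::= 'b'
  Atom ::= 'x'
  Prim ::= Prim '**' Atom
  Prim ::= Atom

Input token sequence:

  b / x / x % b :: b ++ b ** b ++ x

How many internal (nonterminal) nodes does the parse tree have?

[Expr [Expr [Expr [Expr [Term [Factor [Prim [Atom b]]]]] / [Term [Factor [Prim [Atom x]]]]] / [Term [Factor [Prim [Atom x]]]]] % [Term [Term [Factor [Prim [Atom b]]]] :: [Factor [Factor [Factor [Prim [Atom b]]] ++ [Prim [Prim [Atom b]] ** [Atom b]]] ++ [Prim [Atom x]]]]]

32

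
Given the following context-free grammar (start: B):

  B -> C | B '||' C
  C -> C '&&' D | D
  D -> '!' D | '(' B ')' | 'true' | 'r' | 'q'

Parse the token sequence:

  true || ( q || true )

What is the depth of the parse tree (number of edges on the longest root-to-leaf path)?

7

[B [B [C [D true]]] || [C [D ( [B [B [C [D q]]] || [C [D true]]] )]]]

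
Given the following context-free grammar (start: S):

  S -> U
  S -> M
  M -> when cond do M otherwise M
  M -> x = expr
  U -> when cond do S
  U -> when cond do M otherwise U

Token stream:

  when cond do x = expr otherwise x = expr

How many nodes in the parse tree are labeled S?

[S [M when cond do [M x = expr] otherwise [M x = expr]]]

1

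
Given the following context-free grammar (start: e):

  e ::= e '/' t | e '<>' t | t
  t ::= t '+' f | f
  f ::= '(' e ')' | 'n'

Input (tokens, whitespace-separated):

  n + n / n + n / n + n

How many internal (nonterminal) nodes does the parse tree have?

[e [e [e [t [t [f n]] + [f n]]] / [t [t [f n]] + [f n]]] / [t [t [f n]] + [f n]]]

15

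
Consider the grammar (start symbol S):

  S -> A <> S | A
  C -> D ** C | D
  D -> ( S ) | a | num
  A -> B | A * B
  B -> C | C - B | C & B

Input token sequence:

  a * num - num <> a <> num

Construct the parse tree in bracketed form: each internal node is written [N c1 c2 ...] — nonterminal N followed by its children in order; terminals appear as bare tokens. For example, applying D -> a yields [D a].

[S [A [A [B [C [D a]]]] * [B [C [D num]] - [B [C [D num]]]]] <> [S [A [B [C [D a]]]] <> [S [A [B [C [D num]]]]]]]

S
A <> S
A * B <> S
B * B <> S
C * B <> S
D * B <> S
a * B <> S
a * C - B <> S
a * D - B <> S
a * num - B <> S
a * num - C <> S
a * num - D <> S
a * num - num <> S
a * num - num <> A <> S
a * num - num <> B <> S
a * num - num <> C <> S
a * num - num <> D <> S
a * num - num <> a <> S
a * num - num <> a <> A
a * num - num <> a <> B
a * num - num <> a <> C
a * num - num <> a <> D
a * num - num <> a <> num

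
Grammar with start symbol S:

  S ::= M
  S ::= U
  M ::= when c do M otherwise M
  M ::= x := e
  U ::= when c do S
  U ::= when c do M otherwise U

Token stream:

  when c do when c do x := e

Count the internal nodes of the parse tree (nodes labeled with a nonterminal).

6

[S [U when c do [S [U when c do [S [M x := e]]]]]]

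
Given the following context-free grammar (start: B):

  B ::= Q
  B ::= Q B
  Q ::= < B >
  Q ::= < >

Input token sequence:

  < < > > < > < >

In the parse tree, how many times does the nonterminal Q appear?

4

[B [Q < [B [Q < >]] >] [B [Q < >] [B [Q < >]]]]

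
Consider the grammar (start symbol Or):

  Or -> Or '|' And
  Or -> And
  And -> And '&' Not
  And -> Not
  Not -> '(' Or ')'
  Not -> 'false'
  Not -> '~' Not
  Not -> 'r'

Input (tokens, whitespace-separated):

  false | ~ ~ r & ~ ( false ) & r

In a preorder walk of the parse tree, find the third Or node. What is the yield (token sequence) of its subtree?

false

[Or [Or [And [Not false]]] | [And [And [And [Not ~ [Not ~ [Not r]]]] & [Not ~ [Not ( [Or [And [Not false]]] )]]] & [Not r]]]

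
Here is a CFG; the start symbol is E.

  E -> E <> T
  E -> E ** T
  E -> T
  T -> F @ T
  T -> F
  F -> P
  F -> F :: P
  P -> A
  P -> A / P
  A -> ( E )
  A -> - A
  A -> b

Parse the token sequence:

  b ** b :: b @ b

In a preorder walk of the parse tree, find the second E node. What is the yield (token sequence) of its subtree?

b

[E [E [T [F [P [A b]]]]] ** [T [F [F [P [A b]]] :: [P [A b]]] @ [T [F [P [A b]]]]]]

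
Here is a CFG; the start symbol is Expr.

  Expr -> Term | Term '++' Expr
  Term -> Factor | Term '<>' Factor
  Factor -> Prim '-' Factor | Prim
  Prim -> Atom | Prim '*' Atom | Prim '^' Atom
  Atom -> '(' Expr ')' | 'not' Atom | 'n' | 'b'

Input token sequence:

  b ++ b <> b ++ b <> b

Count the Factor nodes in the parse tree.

5

[Expr [Term [Factor [Prim [Atom b]]]] ++ [Expr [Term [Term [Factor [Prim [Atom b]]]] <> [Factor [Prim [Atom b]]]] ++ [Expr [Term [Term [Factor [Prim [Atom b]]]] <> [Factor [Prim [Atom b]]]]]]]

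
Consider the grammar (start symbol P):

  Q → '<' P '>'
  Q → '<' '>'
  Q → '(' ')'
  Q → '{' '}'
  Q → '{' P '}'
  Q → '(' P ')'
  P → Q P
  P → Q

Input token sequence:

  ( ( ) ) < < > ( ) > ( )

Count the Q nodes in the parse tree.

6

[P [Q ( [P [Q ( )]] )] [P [Q < [P [Q < >] [P [Q ( )]]] >] [P [Q ( )]]]]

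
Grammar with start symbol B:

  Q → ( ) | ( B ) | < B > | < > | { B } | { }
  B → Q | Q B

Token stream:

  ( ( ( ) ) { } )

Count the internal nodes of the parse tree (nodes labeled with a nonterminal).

[B [Q ( [B [Q ( [B [Q ( )]] )] [B [Q { }]]] )]]

8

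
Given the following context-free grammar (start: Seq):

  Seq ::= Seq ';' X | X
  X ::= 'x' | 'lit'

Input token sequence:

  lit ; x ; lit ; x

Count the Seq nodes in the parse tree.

[Seq [Seq [Seq [Seq [X lit]] ; [X x]] ; [X lit]] ; [X x]]

4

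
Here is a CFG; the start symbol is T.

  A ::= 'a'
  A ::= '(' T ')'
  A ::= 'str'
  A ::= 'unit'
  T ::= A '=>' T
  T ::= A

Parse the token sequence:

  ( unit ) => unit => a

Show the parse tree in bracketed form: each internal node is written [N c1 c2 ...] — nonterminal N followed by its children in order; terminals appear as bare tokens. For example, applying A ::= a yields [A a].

T
A => T
( T ) => T
( A ) => T
( unit ) => T
( unit ) => A => T
( unit ) => unit => T
( unit ) => unit => A
( unit ) => unit => a

[T [A ( [T [A unit]] )] => [T [A unit] => [T [A a]]]]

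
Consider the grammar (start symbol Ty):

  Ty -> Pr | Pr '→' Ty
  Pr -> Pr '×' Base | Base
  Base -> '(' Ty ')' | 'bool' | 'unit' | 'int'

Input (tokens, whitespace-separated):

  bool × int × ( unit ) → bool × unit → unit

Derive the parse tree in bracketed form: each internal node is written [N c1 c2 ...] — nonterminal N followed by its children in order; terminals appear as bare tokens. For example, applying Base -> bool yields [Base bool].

Ty
Pr → Ty
Pr × Base → Ty
Pr × Base × Base → Ty
Base × Base × Base → Ty
bool × Base × Base → Ty
bool × int × Base → Ty
bool × int × ( Ty ) → Ty
bool × int × ( Pr ) → Ty
bool × int × ( Base ) → Ty
bool × int × ( unit ) → Ty
bool × int × ( unit ) → Pr → Ty
bool × int × ( unit ) → Pr × Base → Ty
bool × int × ( unit ) → Base × Base → Ty
bool × int × ( unit ) → bool × Base → Ty
bool × int × ( unit ) → bool × unit → Ty
bool × int × ( unit ) → bool × unit → Pr
bool × int × ( unit ) → bool × unit → Base
bool × int × ( unit ) → bool × unit → unit

[Ty [Pr [Pr [Pr [Base bool]] × [Base int]] × [Base ( [Ty [Pr [Base unit]]] )]] → [Ty [Pr [Pr [Base bool]] × [Base unit]] → [Ty [Pr [Base unit]]]]]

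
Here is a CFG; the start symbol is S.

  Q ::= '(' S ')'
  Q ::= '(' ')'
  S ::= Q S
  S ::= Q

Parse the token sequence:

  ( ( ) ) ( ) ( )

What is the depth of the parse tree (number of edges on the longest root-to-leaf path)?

[S [Q ( [S [Q ( )]] )] [S [Q ( )] [S [Q ( )]]]]

4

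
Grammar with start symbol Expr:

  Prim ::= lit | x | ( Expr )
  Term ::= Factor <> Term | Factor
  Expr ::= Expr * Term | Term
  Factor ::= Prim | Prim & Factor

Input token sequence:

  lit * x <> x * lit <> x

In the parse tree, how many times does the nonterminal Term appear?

[Expr [Expr [Expr [Term [Factor [Prim lit]]]] * [Term [Factor [Prim x]] <> [Term [Factor [Prim x]]]]] * [Term [Factor [Prim lit]] <> [Term [Factor [Prim x]]]]]

5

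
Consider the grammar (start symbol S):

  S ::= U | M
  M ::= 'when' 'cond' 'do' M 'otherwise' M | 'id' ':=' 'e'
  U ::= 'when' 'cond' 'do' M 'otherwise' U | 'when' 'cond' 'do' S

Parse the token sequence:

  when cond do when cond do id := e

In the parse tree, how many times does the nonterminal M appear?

[S [U when cond do [S [U when cond do [S [M id := e]]]]]]

1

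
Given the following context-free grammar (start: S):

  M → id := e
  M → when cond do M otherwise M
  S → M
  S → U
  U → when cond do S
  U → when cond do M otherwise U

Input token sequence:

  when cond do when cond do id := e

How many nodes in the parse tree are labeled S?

3

[S [U when cond do [S [U when cond do [S [M id := e]]]]]]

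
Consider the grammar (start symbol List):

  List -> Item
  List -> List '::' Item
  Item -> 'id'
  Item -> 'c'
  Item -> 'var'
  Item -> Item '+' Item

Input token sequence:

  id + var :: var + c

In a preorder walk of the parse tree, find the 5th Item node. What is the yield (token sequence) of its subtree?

var

[List [List [Item [Item id] + [Item var]]] :: [Item [Item var] + [Item c]]]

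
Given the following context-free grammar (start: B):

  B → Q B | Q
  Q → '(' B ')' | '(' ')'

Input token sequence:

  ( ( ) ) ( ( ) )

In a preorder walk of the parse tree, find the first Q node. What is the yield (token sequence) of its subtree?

( ( ) )

[B [Q ( [B [Q ( )]] )] [B [Q ( [B [Q ( )]] )]]]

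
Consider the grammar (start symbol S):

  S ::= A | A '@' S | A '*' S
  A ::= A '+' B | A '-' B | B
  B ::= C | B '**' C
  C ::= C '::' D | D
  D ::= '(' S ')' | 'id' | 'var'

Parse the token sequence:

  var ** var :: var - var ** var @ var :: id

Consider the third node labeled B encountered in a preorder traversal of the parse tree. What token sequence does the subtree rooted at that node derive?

var ** var

[S [A [A [B [B [C [D var]]] ** [C [C [D var]] :: [D var]]]] - [B [B [C [D var]]] ** [C [D var]]]] @ [S [A [B [C [C [D var]] :: [D id]]]]]]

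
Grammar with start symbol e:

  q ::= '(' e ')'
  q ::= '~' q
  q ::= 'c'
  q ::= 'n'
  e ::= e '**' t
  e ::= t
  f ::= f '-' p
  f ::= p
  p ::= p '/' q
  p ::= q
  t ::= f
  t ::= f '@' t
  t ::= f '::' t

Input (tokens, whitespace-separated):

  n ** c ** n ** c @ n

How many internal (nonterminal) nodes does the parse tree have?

24

[e [e [e [e [t [f [p [q n]]]]] ** [t [f [p [q c]]]]] ** [t [f [p [q n]]]]] ** [t [f [p [q c]]] @ [t [f [p [q n]]]]]]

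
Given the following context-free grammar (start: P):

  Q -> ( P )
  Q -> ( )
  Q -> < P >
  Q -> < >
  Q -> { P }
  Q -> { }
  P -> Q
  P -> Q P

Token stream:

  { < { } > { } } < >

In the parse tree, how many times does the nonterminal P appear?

[P [Q { [P [Q < [P [Q { }]] >] [P [Q { }]]] }] [P [Q < >]]]

5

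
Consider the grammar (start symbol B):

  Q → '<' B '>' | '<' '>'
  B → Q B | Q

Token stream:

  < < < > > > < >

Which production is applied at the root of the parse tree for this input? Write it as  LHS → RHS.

B → Q B

[B [Q < [B [Q < [B [Q < >]] >]] >] [B [Q < >]]]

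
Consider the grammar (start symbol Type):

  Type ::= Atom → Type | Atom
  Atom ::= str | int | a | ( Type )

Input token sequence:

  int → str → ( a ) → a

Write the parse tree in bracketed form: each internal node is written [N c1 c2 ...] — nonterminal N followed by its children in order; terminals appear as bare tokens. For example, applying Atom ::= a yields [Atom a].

[Type [Atom int] → [Type [Atom str] → [Type [Atom ( [Type [Atom a]] )] → [Type [Atom a]]]]]

Type
Atom → Type
int → Type
int → Atom → Type
int → str → Type
int → str → Atom → Type
int → str → ( Type ) → Type
int → str → ( Atom ) → Type
int → str → ( a ) → Type
int → str → ( a ) → Atom
int → str → ( a ) → a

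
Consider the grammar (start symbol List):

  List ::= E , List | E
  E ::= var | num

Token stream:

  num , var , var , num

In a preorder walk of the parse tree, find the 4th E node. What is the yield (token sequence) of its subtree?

num

[List [E num] , [List [E var] , [List [E var] , [List [E num]]]]]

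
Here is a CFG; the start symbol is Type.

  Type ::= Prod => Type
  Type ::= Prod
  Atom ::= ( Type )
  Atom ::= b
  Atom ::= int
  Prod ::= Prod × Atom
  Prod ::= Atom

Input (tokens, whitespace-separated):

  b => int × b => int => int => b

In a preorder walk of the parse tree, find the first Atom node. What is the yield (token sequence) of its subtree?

b

[Type [Prod [Atom b]] => [Type [Prod [Prod [Atom int]] × [Atom b]] => [Type [Prod [Atom int]] => [Type [Prod [Atom int]] => [Type [Prod [Atom b]]]]]]]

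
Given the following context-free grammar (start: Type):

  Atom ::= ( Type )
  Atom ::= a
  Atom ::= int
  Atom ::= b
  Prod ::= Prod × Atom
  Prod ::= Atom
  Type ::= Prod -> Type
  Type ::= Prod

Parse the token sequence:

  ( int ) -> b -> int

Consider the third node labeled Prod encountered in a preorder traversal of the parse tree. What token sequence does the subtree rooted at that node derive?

b

[Type [Prod [Atom ( [Type [Prod [Atom int]]] )]] -> [Type [Prod [Atom b]] -> [Type [Prod [Atom int]]]]]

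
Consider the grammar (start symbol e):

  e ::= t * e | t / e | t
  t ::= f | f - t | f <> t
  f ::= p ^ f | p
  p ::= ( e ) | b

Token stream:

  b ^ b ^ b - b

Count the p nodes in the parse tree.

4

[e [t [f [p b] ^ [f [p b] ^ [f [p b]]]] - [t [f [p b]]]]]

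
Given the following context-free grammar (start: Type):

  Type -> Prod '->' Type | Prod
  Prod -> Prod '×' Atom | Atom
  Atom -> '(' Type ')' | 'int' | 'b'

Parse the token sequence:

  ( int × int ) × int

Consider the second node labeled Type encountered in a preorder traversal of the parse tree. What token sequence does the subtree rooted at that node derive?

[Type [Prod [Prod [Atom ( [Type [Prod [Prod [Atom int]] × [Atom int]]] )]] × [Atom int]]]

int × int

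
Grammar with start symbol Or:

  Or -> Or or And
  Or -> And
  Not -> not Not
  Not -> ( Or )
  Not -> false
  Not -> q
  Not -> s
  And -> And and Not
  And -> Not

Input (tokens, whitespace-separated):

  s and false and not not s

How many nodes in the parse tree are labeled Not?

[Or [And [And [And [Not s]] and [Not false]] and [Not not [Not not [Not s]]]]]

5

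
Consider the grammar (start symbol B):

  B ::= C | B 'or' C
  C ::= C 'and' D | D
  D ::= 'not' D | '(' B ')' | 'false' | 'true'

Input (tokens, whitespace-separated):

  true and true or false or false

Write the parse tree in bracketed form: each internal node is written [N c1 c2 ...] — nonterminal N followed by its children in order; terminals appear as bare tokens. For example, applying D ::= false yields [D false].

[B [B [B [C [C [D true]] and [D true]]] or [C [D false]]] or [C [D false]]]

B
B or C
B or C or C
C or C or C
C and D or C or C
D and D or C or C
true and D or C or C
true and true or C or C
true and true or D or C
true and true or false or C
true and true or false or D
true and true or false or false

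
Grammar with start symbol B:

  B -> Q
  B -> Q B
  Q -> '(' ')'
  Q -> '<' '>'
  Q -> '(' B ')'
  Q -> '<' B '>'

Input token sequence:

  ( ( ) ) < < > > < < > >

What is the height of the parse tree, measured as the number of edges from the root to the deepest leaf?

[B [Q ( [B [Q ( )]] )] [B [Q < [B [Q < >]] >] [B [Q < [B [Q < >]] >]]]]

6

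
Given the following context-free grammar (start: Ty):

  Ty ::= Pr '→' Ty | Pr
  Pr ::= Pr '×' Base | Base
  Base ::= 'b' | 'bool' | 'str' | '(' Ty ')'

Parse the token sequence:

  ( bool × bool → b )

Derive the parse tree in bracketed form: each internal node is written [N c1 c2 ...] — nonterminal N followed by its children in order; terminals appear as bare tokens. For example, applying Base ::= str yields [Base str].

[Ty [Pr [Base ( [Ty [Pr [Pr [Base bool]] × [Base bool]] → [Ty [Pr [Base b]]]] )]]]

Ty
Pr
Base
( Ty )
( Pr → Ty )
( Pr × Base → Ty )
( Base × Base → Ty )
( bool × Base → Ty )
( bool × bool → Ty )
( bool × bool → Pr )
( bool × bool → Base )
( bool × bool → b )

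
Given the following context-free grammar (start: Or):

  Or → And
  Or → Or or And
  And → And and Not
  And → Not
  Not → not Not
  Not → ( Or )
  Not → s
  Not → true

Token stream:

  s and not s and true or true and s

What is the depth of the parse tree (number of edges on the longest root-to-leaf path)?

[Or [Or [And [And [And [Not s]] and [Not not [Not s]]] and [Not true]]] or [And [And [Not true]] and [Not s]]]

6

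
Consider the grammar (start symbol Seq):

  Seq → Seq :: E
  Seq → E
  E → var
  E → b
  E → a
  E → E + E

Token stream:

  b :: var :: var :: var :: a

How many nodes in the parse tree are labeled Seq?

[Seq [Seq [Seq [Seq [Seq [E b]] :: [E var]] :: [E var]] :: [E var]] :: [E a]]

5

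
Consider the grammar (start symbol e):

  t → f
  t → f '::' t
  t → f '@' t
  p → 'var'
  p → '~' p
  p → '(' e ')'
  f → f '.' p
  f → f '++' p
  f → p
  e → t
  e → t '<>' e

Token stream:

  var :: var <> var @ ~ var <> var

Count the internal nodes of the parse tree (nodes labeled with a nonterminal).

[e [t [f [p var]] :: [t [f [p var]]]] <> [e [t [f [p var]] @ [t [f [p ~ [p var]]]]] <> [e [t [f [p var]]]]]]

19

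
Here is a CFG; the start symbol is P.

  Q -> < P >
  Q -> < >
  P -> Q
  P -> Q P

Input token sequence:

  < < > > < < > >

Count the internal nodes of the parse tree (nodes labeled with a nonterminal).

[P [Q < [P [Q < >]] >] [P [Q < [P [Q < >]] >]]]

8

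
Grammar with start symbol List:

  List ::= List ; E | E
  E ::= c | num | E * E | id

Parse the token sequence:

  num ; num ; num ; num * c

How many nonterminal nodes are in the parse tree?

10

[List [List [List [List [E num]] ; [E num]] ; [E num]] ; [E [E num] * [E c]]]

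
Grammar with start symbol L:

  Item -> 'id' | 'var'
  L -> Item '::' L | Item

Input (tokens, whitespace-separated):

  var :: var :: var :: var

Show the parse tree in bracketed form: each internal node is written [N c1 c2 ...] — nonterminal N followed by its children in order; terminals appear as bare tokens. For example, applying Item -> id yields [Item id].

[L [Item var] :: [L [Item var] :: [L [Item var] :: [L [Item var]]]]]

L
Item :: L
var :: L
var :: Item :: L
var :: var :: L
var :: var :: Item :: L
var :: var :: var :: L
var :: var :: var :: Item
var :: var :: var :: var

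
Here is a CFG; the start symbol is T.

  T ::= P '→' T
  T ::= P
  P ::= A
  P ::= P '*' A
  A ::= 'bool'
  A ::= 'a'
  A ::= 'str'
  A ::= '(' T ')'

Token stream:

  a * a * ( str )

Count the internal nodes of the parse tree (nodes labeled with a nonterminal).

[T [P [P [P [A a]] * [A a]] * [A ( [T [P [A str]]] )]]]

10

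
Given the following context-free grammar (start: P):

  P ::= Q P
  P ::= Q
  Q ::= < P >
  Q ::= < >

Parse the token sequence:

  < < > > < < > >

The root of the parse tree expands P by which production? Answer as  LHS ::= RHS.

P ::= Q P

[P [Q < [P [Q < >]] >] [P [Q < [P [Q < >]] >]]]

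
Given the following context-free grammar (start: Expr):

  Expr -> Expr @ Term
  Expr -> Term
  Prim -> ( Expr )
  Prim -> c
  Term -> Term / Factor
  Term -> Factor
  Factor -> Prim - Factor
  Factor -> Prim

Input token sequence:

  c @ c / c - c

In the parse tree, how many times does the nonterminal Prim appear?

4

[Expr [Expr [Term [Factor [Prim c]]]] @ [Term [Term [Factor [Prim c]]] / [Factor [Prim c] - [Factor [Prim c]]]]]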